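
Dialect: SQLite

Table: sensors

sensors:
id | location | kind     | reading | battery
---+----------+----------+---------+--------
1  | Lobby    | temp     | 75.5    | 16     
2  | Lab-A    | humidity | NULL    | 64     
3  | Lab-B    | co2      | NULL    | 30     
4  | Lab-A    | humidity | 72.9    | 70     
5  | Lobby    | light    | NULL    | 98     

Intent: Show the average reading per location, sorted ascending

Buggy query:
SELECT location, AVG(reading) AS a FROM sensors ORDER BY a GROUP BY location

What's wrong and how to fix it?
Bug: ORDER BY appears before GROUP BY; SQL clause order requires GROUP BY first

Fix: Move ORDER BY to the end, after GROUP BY

Corrected query:
SELECT location, AVG(reading) AS a FROM sensors GROUP BY location ORDER BY a

Result:
location | a   
---------+-----
Lab-B    | NULL
Lab-A    | 72.9
Lobby    | 75.5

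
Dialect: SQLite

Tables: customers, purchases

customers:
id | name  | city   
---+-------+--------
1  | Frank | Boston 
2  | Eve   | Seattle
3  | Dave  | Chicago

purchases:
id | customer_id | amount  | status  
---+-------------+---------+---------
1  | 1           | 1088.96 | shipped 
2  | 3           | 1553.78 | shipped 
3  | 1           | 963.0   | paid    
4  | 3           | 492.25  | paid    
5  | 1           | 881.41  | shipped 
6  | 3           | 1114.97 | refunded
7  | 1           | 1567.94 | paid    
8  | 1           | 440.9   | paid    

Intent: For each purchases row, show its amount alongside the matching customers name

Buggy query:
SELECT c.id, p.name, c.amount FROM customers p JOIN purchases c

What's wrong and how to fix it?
Bug: Missing join condition: each purchases row is matched to all customers rows instead of just its own

Fix: Add ON c.customer_id = p.id to the JOIN

Corrected query:
SELECT c.id, p.name, c.amount FROM customers p JOIN purchases c ON c.customer_id = p.id

Result:
id | name  | amount 
---+-------+--------
1  | Frank | 1088.96
2  | Dave  | 1553.78
3  | Frank | 963    
4  | Dave  | 492.25 
5  | Frank | 881.41 
6  | Dave  | 1114.97
7  | Frank | 1567.94
8  | Frank | 440.9  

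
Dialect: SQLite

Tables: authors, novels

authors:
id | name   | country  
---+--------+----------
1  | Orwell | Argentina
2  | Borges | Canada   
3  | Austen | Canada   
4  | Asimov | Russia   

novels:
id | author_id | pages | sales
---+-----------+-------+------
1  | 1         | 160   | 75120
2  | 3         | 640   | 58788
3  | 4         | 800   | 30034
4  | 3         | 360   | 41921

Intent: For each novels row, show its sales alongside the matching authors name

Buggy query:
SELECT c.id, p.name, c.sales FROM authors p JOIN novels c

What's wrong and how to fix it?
Bug: Missing join condition: each novels row is matched to all authors rows instead of just its own

Fix: Add ON c.author_id = p.id to the JOIN

Corrected query:
SELECT c.id, p.name, c.sales FROM authors p JOIN novels c ON c.author_id = p.id

Result:
id | name   | sales
---+--------+------
1  | Orwell | 75120
2  | Austen | 58788
3  | Asimov | 30034
4  | Austen | 41921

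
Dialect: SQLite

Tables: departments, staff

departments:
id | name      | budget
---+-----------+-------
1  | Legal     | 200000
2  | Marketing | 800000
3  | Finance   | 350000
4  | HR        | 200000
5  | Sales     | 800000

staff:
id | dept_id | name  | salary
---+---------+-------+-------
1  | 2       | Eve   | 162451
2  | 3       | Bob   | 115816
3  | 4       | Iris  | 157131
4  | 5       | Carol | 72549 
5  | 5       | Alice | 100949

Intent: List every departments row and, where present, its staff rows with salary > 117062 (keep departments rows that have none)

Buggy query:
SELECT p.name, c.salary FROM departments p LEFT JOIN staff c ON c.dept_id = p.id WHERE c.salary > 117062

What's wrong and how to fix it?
Bug: A WHERE condition on the right-hand table after LEFT JOIN drops unmatched parents

Fix: Move the right-table condition into the ON clause so unmatched parents are kept

Corrected query:
SELECT p.name, c.salary FROM departments p LEFT JOIN staff c ON c.dept_id = p.id AND c.salary > 117062

Result:
name      | salary
----------+-------
Legal     | NULL  
Marketing | 162451
Finance   | NULL  
HR        | 157131
Sales     | NULL  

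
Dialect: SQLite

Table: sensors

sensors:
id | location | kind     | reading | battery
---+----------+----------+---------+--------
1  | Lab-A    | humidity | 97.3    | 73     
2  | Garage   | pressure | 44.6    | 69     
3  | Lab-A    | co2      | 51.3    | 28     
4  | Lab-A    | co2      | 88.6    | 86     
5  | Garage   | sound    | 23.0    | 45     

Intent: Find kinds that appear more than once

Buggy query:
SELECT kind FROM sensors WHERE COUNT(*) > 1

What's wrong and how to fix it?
Bug: COUNT(*) is an aggregate and cannot be used in WHERE

Fix: GROUP BY kind, then filter groups with HAVING COUNT(*) > 1

Corrected query:
SELECT kind FROM sensors GROUP BY kind HAVING COUNT(*) > 1

Result:
kind
----
co2 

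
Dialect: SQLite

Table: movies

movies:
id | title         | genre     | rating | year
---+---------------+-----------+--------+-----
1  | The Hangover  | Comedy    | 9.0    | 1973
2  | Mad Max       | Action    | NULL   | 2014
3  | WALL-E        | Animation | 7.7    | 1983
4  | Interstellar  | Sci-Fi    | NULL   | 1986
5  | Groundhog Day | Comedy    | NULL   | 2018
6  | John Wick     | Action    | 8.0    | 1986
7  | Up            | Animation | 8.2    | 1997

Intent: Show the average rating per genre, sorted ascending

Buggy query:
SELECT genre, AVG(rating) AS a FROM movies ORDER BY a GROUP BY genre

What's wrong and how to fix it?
Bug: ORDER BY appears before GROUP BY; SQL clause order requires GROUP BY first

Fix: Move ORDER BY to the end, after GROUP BY

Corrected query:
SELECT genre, AVG(rating) AS a FROM movies GROUP BY genre ORDER BY a

Result:
genre     | a   
----------+-----
Sci-Fi    | NULL
Animation | 7.95
Action    | 8   
Comedy    | 9   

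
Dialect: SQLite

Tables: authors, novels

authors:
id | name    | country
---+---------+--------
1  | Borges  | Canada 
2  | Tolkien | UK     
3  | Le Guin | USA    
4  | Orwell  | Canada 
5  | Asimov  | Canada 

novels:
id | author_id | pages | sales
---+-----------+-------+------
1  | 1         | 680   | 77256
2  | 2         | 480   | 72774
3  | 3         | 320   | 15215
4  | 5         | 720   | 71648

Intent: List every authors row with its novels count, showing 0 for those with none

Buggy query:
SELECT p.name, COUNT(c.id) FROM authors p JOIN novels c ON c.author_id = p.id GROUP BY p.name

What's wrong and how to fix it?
Bug: INNER JOIN drops authors rows that have no matching novels rows

Fix: Use LEFT JOIN so parents without children still appear (COUNT(c.id) gives 0)

Corrected query:
SELECT p.name, COUNT(c.id) FROM authors p LEFT JOIN novels c ON c.author_id = p.id GROUP BY p.name

Result:
name    | COUNT(c.id)
--------+------------
Asimov  | 1          
Borges  | 1          
Le Guin | 1          
Orwell  | 0          
Tolkien | 1          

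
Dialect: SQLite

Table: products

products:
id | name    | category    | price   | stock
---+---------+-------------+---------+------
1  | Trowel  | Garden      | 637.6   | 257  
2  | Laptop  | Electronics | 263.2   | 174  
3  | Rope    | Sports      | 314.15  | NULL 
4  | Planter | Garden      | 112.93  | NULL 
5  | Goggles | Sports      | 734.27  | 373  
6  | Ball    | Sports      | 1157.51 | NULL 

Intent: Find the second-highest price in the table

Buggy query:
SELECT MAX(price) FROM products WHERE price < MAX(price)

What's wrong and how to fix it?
Bug: The inner MAX is an aggregate inside WHERE, which is not allowed

Fix: Compute the overall MAX in a subquery, then take MAX of rows below it

Corrected query:
SELECT MAX(price) FROM products WHERE price < (SELECT MAX(price) FROM products)

Result:
MAX(price)
----------
734.27    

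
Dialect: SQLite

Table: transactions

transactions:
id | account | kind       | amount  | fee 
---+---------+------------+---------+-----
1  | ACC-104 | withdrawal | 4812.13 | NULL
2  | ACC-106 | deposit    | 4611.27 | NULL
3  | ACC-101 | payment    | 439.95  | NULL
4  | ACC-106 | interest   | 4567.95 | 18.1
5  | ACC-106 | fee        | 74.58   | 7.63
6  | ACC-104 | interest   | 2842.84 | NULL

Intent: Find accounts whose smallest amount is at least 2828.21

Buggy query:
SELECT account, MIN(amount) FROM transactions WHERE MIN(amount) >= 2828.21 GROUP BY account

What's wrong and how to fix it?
Bug: Aggregates like MIN are computed per group after WHERE runs

Fix: Replace WHERE with HAVING after the GROUP BY

Corrected query:
SELECT account, MIN(amount) FROM transactions GROUP BY account HAVING MIN(amount) >= 2828.21

Result:
account | MIN(amount)
--------+------------
ACC-104 | 2842.84    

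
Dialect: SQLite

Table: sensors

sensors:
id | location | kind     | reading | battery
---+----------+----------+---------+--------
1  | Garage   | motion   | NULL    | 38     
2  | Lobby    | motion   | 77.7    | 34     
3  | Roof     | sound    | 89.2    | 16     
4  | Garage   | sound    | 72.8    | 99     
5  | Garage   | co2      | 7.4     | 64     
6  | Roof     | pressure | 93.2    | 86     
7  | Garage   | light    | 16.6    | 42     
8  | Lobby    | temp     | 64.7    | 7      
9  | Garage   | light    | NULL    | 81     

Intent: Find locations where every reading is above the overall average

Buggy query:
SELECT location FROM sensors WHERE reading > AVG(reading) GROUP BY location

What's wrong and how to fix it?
Bug: AVG() is an aggregate; it can't sit directly in WHERE

Fix: Use a subquery for AVG and a HAVING MIN(...) filter so the condition holds for every row in the group

Corrected query:
SELECT location FROM sensors GROUP BY location HAVING MIN(reading) > (SELECT AVG(reading) FROM sensors)

Result:
location
--------
Lobby   
Roof    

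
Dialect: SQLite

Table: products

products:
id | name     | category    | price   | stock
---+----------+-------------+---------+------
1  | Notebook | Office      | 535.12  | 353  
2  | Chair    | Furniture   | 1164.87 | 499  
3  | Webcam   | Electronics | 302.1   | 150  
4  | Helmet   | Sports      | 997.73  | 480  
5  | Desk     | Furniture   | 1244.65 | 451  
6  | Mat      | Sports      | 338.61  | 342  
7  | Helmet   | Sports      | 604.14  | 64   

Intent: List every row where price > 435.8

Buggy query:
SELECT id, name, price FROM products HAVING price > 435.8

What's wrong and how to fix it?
Bug: HAVING filters the output of aggregation, but this query has no GROUP BY and no aggregate functions, so SQLite rejects it (HAVING clause on a non-aggregate query); the condition here is per row

Fix: Use WHERE for row-level filtering

Corrected query:
SELECT id, name, price FROM products WHERE price > 435.8

Result:
id | name     | price  
---+----------+--------
1  | Notebook | 535.12 
2  | Chair    | 1164.87
4  | Helmet   | 997.73 
5  | Desk     | 1244.65
7  | Helmet   | 604.14 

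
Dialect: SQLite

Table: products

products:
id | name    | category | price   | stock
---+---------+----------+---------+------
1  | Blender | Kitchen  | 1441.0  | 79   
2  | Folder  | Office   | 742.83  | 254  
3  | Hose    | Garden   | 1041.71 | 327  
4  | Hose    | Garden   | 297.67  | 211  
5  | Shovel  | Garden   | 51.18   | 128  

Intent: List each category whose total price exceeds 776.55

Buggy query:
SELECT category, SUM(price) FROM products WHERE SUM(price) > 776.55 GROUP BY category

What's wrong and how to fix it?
Bug: SUM(price) is an aggregate, but WHERE filters rows before aggregation

Fix: Use HAVING (which filters groups after aggregation) instead of WHERE

Corrected query:
SELECT category, SUM(price) FROM products GROUP BY category HAVING SUM(price) > 776.55

Result:
category | SUM(price)
---------+-----------
Garden   | 1390.56   
Kitchen  | 1441      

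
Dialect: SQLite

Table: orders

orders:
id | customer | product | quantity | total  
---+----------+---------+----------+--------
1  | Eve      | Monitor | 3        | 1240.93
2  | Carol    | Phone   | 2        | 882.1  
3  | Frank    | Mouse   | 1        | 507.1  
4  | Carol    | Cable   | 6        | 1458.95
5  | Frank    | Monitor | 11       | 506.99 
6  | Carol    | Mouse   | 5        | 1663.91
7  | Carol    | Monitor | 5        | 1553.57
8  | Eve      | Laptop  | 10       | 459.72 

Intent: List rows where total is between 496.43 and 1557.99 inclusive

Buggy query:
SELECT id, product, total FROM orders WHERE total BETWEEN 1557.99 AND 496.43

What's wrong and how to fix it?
Bug: BETWEEN expects the lower bound first; with 1557.99 AND 496.43 the range is empty

Fix: Write BETWEEN 496.43 AND 1557.99

Corrected query:
SELECT id, product, total FROM orders WHERE total BETWEEN 496.43 AND 1557.99

Result:
id | product | total  
---+---------+--------
1  | Monitor | 1240.93
2  | Phone   | 882.1  
3  | Mouse   | 507.1  
4  | Cable   | 1458.95
5  | Monitor | 506.99 
7  | Monitor | 1553.57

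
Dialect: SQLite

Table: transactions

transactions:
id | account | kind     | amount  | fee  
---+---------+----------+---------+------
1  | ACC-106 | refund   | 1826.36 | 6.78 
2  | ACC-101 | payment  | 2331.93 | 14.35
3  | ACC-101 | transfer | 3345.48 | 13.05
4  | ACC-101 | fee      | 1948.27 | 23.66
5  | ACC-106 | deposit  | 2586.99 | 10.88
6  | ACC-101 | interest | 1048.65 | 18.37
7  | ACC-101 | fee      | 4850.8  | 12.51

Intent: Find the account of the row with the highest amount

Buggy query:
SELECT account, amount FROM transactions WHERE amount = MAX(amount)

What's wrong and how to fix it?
Bug: MAX(amount) is an aggregate and cannot be used directly in WHERE

Fix: Use a subquery: WHERE amount = (SELECT MAX(amount) FROM transactions)

Corrected query:
SELECT account, amount FROM transactions WHERE amount = (SELECT MAX(amount) FROM transactions)

Result:
account | amount
--------+-------
ACC-101 | 4850.8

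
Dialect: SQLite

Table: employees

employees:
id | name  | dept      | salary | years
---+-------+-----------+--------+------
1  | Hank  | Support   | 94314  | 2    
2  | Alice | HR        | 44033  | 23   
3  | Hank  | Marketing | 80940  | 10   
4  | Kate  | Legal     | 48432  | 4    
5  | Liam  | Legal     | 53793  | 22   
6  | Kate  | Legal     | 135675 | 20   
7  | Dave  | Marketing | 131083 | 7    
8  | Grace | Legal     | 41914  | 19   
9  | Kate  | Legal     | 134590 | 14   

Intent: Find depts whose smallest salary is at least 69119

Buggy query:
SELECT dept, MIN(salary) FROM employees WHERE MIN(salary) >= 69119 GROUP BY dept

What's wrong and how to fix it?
Bug: Aggregates like MIN are computed per group after WHERE runs

Fix: Replace WHERE with HAVING after the GROUP BY

Corrected query:
SELECT dept, MIN(salary) FROM employees GROUP BY dept HAVING MIN(salary) >= 69119

Result:
dept      | MIN(salary)
----------+------------
Marketing | 80940      
Support   | 94314      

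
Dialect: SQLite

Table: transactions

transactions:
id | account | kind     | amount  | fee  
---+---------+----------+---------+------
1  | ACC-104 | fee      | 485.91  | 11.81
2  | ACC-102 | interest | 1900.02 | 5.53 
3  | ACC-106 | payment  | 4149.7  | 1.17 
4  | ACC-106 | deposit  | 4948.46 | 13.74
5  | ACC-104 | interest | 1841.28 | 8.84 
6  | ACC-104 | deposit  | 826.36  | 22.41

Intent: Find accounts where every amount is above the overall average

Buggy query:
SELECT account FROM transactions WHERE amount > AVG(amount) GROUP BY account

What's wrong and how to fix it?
Bug: AVG() is an aggregate; it can't sit directly in WHERE

Fix: Compute the overall average in a scalar subquery and compare each group's MIN against it in HAVING

Corrected query:
SELECT account FROM transactions GROUP BY account HAVING MIN(amount) > (SELECT AVG(amount) FROM transactions)

Result:
account
-------
ACC-106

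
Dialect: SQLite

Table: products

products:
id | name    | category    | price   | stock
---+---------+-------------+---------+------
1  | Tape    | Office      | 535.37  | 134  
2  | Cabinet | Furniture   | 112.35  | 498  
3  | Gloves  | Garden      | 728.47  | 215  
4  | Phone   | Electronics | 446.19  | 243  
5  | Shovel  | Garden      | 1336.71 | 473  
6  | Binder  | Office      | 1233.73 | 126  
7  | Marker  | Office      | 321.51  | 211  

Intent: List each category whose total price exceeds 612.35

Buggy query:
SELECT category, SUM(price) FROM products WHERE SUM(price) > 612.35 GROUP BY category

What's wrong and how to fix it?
Bug: SUM(price) is an aggregate, but WHERE filters rows before aggregation

Fix: Use HAVING (which filters groups after aggregation) instead of WHERE

Corrected query:
SELECT category, SUM(price) FROM products GROUP BY category HAVING SUM(price) > 612.35

Result:
category | SUM(price)
---------+-----------
Garden   | 2065.18   
Office   | 2090.61   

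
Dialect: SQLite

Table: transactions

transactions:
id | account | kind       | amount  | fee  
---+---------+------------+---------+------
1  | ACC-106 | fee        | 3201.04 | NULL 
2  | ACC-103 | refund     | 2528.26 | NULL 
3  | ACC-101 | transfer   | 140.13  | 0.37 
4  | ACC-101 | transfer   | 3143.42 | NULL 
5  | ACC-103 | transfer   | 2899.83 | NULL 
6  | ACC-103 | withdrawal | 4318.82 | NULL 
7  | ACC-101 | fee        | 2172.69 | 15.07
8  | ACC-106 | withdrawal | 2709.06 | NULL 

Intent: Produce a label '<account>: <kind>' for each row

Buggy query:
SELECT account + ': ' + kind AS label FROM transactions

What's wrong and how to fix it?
Bug: '+' is numeric addition; on text columns SQLite converts them to 0 instead of concatenating

Fix: Use the || operator for string concatenation

Corrected query:
SELECT account || ': ' || kind AS label FROM transactions

Result:
label              
-------------------
ACC-106: fee       
ACC-103: refund    
ACC-101: transfer  
ACC-101: transfer  
ACC-103: transfer  
ACC-103: withdrawal
ACC-101: fee       
ACC-106: withdrawal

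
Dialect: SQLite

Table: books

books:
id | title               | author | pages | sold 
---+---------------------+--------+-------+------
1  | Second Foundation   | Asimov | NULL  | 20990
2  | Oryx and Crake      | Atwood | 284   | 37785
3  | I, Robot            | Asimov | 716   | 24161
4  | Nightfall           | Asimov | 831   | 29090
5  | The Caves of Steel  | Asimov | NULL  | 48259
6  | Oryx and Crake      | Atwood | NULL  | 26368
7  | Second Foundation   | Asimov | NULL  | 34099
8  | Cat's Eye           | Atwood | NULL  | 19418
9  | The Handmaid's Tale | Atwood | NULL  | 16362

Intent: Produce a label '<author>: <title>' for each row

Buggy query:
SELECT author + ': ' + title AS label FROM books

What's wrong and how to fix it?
Bug: SQLite uses || for string concatenation; + coerces text to numbers (yielding 0)

Fix: Use the || operator for string concatenation

Corrected query:
SELECT author || ': ' || title AS label FROM books

Result:
label                      
---------------------------
Asimov: Second Foundation  
Atwood: Oryx and Crake     
Asimov: I, Robot           
Asimov: Nightfall          
Asimov: The Caves of Steel 
Atwood: Oryx and Crake     
Asimov: Second Foundation  
Atwood: Cat's Eye          
Atwood: The Handmaid's Tale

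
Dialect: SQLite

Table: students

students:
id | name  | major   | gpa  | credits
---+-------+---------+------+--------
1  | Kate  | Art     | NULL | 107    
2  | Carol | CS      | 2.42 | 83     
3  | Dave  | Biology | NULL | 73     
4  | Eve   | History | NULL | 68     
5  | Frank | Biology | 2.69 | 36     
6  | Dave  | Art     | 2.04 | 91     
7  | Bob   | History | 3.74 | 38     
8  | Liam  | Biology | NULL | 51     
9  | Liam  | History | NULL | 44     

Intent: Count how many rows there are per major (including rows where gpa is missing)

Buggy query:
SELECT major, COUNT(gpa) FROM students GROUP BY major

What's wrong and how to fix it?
Bug: COUNT(gpa) skips NULLs, so groups with missing gpa are undercounted

Fix: Replace COUNT(gpa) with COUNT(*)

Corrected query:
SELECT major, COUNT(*) FROM students GROUP BY major

Result:
major   | COUNT(*)
--------+---------
Art     | 2       
Biology | 3       
CS      | 1       
History | 3       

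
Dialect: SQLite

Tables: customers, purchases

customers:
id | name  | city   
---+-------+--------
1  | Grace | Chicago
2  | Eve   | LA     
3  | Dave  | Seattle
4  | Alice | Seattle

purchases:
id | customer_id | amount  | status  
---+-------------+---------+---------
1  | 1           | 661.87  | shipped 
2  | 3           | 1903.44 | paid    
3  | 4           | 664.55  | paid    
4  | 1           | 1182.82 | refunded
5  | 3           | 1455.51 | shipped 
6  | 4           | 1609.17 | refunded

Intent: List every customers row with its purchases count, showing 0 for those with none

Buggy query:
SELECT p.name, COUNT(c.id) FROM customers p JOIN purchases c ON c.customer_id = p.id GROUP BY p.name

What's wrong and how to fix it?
Bug: INNER JOIN drops customers rows that have no matching purchases rows

Fix: Use LEFT JOIN so parents without children still appear (COUNT(c.id) gives 0)

Corrected query:
SELECT p.name, COUNT(c.id) FROM customers p LEFT JOIN purchases c ON c.customer_id = p.id GROUP BY p.name

Result:
name  | COUNT(c.id)
------+------------
Alice | 2          
Dave  | 2          
Eve   | 0          
Grace | 2          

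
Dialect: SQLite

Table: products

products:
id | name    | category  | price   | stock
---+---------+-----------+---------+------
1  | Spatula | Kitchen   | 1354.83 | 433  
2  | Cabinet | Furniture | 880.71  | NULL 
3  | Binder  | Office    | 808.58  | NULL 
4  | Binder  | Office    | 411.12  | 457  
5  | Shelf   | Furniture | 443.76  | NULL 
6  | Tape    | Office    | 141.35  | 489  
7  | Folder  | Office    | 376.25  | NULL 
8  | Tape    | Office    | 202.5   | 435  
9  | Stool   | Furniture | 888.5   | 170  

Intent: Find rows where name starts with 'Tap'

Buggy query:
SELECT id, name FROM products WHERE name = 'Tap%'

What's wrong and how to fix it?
Bug: Wildcards only work with LIKE; '=' treats '%' as a literal character

Fix: Use LIKE for wildcard pattern matching

Corrected query:
SELECT id, name FROM products WHERE name LIKE 'Tap%'

Result:
id | name
---+-----
6  | Tape
8  | Tape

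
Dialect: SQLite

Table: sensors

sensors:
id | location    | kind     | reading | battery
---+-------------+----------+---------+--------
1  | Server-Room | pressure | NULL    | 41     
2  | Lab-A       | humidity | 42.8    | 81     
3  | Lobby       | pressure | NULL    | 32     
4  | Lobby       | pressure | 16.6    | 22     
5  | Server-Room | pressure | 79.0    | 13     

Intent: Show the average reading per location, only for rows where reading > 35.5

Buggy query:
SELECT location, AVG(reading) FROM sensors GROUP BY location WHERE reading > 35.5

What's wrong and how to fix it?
Bug: Row-level WHERE must come before GROUP BY in the clause order

Fix: Move the WHERE clause before GROUP BY

Corrected query:
SELECT location, AVG(reading) FROM sensors WHERE reading > 35.5 GROUP BY location

Result:
location    | AVG(reading)
------------+-------------
Lab-A       | 42.8        
Server-Room | 79          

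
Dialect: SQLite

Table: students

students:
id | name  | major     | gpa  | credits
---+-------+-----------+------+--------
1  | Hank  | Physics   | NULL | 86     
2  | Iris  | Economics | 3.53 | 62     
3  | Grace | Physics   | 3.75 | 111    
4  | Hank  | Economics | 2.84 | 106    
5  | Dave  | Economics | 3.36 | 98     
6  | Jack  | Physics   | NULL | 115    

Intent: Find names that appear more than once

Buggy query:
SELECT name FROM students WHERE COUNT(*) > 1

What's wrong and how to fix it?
Bug: WHERE can't reference COUNT(*); aggregates are computed after WHERE

Fix: GROUP BY name, then filter groups with HAVING COUNT(*) > 1

Corrected query:
SELECT name FROM students GROUP BY name HAVING COUNT(*) > 1

Result:
name
----
Hank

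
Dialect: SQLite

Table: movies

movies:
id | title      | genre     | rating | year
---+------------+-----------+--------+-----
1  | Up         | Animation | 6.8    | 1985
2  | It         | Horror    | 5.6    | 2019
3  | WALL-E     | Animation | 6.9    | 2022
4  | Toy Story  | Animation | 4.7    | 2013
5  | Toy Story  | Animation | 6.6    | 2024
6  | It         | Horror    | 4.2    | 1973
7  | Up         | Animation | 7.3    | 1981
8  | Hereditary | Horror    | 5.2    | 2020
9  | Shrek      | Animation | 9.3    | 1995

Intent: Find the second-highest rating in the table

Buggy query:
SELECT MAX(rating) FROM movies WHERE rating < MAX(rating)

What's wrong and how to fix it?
Bug: MAX(rating) on the right of the comparison is an aggregate-in-WHERE error

Fix: Compute the overall MAX in a subquery, then take MAX of rows below it

Corrected query:
SELECT MAX(rating) FROM movies WHERE rating < (SELECT MAX(rating) FROM movies)

Result:
MAX(rating)
-----------
7.3        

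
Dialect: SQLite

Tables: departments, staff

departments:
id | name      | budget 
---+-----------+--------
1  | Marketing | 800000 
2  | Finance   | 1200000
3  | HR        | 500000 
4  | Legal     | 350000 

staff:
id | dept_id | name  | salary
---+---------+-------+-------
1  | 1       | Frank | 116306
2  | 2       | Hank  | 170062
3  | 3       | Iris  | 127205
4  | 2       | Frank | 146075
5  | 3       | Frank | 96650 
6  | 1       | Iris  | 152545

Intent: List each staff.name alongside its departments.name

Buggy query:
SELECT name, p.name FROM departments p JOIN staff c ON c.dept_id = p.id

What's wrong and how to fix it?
Bug: Both tables have a 'name' column; the unqualified reference is ambiguous

Fix: Qualify the column with its table alias (c.name)

Corrected query:
SELECT c.name, p.name FROM departments p JOIN staff c ON c.dept_id = p.id

Result:
name  | name     
------+----------
Frank | Marketing
Hank  | Finance  
Iris  | HR       
Frank | Finance  
Frank | HR       
Iris  | Marketing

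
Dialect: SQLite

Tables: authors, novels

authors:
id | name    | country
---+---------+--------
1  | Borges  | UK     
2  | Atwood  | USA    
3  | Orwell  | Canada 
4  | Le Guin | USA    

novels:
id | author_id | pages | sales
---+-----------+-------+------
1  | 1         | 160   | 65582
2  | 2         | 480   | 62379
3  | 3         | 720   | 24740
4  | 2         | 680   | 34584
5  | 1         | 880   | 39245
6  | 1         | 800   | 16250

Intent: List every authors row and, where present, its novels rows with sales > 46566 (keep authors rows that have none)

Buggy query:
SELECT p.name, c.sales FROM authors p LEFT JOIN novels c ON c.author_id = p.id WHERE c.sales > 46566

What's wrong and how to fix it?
Bug: A WHERE condition on the right-hand table after LEFT JOIN drops unmatched parents

Fix: Move the right-table condition into the ON clause so unmatched parents are kept

Corrected query:
SELECT p.name, c.sales FROM authors p LEFT JOIN novels c ON c.author_id = p.id AND c.sales > 46566

Result:
name    | sales
--------+------
Borges  | 65582
Atwood  | 62379
Orwell  | NULL 
Le Guin | NULL 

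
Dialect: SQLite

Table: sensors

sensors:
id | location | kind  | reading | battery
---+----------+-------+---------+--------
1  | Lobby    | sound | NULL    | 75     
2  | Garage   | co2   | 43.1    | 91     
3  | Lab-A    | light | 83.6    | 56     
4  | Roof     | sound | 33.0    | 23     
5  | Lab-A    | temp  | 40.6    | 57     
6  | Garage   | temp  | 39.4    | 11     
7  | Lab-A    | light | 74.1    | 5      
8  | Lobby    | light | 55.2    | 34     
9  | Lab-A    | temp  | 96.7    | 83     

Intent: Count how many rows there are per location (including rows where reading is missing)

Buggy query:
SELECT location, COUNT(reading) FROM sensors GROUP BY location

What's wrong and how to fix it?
Bug: COUNT(column) counts non-NULL values only; rows with NULL reading aren't counted

Fix: Replace COUNT(reading) with COUNT(*)

Corrected query:
SELECT location, COUNT(*) FROM sensors GROUP BY location

Result:
location | COUNT(*)
---------+---------
Garage   | 2       
Lab-A    | 4       
Lobby    | 2       
Roof     | 1       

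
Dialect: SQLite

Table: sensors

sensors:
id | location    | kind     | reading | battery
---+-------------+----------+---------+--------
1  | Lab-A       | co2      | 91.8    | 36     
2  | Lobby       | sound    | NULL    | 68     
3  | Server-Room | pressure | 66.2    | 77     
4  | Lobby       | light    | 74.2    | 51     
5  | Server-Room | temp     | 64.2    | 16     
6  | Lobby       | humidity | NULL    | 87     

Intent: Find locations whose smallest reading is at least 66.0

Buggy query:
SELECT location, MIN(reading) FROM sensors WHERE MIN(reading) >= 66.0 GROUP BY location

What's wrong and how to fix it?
Bug: MIN() in WHERE is a misuse of aggregate

Fix: Replace WHERE with HAVING after the GROUP BY

Corrected query:
SELECT location, MIN(reading) FROM sensors GROUP BY location HAVING MIN(reading) >= 66.0

Result:
location | MIN(reading)
---------+-------------
Lab-A    | 91.8        
Lobby    | 74.2        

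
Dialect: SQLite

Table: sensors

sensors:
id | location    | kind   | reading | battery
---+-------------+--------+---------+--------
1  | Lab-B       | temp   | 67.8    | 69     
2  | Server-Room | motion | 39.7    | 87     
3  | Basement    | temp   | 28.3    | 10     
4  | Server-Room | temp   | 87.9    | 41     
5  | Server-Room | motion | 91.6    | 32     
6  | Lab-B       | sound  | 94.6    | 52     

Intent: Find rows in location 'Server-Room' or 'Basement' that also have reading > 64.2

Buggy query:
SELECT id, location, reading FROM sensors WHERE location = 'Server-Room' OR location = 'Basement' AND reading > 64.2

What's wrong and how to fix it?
Bug: AND binds tighter than OR, so this parses as location = 'Server-Room' OR (location = 'Basement' AND reading > 64.2)

Fix: Add parentheses around the OR so the AND applies to both alternatives

Corrected query:
SELECT id, location, reading FROM sensors WHERE (location = 'Server-Room' OR location = 'Basement') AND reading > 64.2

Result:
id | location    | reading
---+-------------+--------
4  | Server-Room | 87.9   
5  | Server-Room | 91.6   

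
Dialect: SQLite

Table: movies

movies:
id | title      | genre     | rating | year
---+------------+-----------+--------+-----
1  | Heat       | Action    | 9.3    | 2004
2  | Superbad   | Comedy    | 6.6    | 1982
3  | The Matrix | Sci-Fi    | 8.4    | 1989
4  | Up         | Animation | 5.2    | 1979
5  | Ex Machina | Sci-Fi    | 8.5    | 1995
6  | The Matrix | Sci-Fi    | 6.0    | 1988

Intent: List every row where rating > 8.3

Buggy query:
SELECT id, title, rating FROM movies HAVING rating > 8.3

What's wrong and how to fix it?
Bug: This is a non-aggregate query (no GROUP BY, no aggregates), so in SQLite the HAVING clause is invalid here; a row-level condition belongs in WHERE

Fix: Use WHERE for row-level filtering

Corrected query:
SELECT id, title, rating FROM movies WHERE rating > 8.3

Result:
id | title      | rating
---+------------+-------
1  | Heat       | 9.3   
3  | The Matrix | 8.4   
5  | Ex Machina | 8.5   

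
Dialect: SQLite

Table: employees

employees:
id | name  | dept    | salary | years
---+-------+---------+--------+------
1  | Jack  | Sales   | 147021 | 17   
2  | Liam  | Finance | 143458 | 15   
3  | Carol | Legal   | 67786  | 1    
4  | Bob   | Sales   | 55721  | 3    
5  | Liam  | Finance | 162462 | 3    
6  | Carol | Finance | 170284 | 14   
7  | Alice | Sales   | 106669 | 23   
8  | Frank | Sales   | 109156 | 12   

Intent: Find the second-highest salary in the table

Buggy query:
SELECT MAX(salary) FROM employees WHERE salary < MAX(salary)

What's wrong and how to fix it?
Bug: The inner MAX is an aggregate inside WHERE, which is not allowed

Fix: Compute the overall MAX in a subquery, then take MAX of rows below it

Corrected query:
SELECT MAX(salary) FROM employees WHERE salary < (SELECT MAX(salary) FROM employees)

Result:
MAX(salary)
-----------
162462     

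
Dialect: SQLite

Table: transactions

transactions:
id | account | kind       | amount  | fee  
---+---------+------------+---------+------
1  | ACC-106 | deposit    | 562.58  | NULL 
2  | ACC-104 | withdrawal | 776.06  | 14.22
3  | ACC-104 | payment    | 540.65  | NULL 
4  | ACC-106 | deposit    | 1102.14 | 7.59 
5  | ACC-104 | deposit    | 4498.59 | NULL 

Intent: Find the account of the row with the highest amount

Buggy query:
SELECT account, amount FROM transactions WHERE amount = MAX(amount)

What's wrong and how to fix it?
Bug: WHERE is evaluated per row; an aggregate over the whole table isn't defined there

Fix: Wrap MAX in a scalar subquery so WHERE compares against a single value

Corrected query:
SELECT account, amount FROM transactions WHERE amount = (SELECT MAX(amount) FROM transactions)

Result:
account | amount 
--------+--------
ACC-104 | 4498.59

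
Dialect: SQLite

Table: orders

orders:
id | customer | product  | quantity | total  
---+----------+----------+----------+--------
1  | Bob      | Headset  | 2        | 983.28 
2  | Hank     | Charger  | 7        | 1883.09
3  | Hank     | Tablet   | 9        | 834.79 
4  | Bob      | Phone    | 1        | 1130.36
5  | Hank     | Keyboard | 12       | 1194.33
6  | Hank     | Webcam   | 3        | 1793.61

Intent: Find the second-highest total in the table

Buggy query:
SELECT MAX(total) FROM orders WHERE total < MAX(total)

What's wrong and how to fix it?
Bug: The inner MAX is an aggregate inside WHERE, which is not allowed

Fix: Compute the overall MAX in a subquery, then take MAX of rows below it

Corrected query:
SELECT MAX(total) FROM orders WHERE total < (SELECT MAX(total) FROM orders)

Result:
MAX(total)
----------
1793.61   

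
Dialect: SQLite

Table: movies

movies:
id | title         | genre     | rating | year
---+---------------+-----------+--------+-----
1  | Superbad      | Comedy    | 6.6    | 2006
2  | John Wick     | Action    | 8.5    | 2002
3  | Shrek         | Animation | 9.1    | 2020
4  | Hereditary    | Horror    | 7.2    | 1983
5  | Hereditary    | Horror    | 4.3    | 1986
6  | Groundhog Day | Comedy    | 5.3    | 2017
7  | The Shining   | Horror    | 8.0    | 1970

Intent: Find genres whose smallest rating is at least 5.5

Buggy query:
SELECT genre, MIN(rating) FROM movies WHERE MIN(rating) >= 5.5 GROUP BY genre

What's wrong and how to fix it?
Bug: Aggregates like MIN are computed per group after WHERE runs

Fix: Use HAVING for the per-group MIN condition

Corrected query:
SELECT genre, MIN(rating) FROM movies GROUP BY genre HAVING MIN(rating) >= 5.5

Result:
genre     | MIN(rating)
----------+------------
Action    | 8.5        
Animation | 9.1        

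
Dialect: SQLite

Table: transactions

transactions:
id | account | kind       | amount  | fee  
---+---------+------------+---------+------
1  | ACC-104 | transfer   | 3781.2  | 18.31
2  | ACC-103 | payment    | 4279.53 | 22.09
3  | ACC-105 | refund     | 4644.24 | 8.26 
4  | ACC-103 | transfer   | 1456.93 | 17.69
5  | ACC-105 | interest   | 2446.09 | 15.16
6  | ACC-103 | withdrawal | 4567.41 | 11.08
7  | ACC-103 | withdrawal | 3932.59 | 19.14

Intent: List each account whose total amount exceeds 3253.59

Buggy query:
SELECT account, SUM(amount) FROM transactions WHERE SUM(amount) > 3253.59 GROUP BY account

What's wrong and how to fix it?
Bug: Aggregate functions cannot appear in a WHERE clause

Fix: Use HAVING (which filters groups after aggregation) instead of WHERE

Corrected query:
SELECT account, SUM(amount) FROM transactions GROUP BY account HAVING SUM(amount) > 3253.59

Result:
account | SUM(amount)
--------+------------
ACC-103 | 14236.46   
ACC-104 | 3781.2     
ACC-105 | 7090.33    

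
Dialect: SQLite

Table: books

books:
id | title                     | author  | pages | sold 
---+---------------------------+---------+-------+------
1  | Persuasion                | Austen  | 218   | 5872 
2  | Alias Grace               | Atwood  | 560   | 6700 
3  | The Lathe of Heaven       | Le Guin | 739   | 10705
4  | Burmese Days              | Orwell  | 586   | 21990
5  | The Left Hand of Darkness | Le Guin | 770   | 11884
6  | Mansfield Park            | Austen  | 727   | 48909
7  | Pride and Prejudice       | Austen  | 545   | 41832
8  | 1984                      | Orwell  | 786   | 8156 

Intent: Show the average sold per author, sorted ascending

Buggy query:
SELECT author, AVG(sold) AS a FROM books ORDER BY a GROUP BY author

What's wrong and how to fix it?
Bug: ORDER BY appears before GROUP BY; SQL clause order requires GROUP BY first

Fix: Move ORDER BY to the end, after GROUP BY

Corrected query:
SELECT author, AVG(sold) AS a FROM books GROUP BY author ORDER BY a

Result:
author  | a           
--------+-------------
Atwood  | 6700        
Le Guin | 11294.5     
Orwell  | 15073       
Austen  | 32204.333333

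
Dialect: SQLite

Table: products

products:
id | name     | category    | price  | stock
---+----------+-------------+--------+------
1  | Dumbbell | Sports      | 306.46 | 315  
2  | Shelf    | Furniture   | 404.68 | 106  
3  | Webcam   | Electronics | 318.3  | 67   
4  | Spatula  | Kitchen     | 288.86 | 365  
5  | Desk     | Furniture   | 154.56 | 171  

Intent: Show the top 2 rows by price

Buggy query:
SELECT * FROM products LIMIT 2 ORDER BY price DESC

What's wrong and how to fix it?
Bug: LIMIT must come after ORDER BY

Fix: Swap the clauses: ORDER BY first, then LIMIT

Corrected query:
SELECT * FROM products ORDER BY price DESC LIMIT 2

Result:
id | name   | category    | price  | stock
---+--------+-------------+--------+------
2  | Shelf  | Furniture   | 404.68 | 106  
3  | Webcam | Electronics | 318.3  | 67   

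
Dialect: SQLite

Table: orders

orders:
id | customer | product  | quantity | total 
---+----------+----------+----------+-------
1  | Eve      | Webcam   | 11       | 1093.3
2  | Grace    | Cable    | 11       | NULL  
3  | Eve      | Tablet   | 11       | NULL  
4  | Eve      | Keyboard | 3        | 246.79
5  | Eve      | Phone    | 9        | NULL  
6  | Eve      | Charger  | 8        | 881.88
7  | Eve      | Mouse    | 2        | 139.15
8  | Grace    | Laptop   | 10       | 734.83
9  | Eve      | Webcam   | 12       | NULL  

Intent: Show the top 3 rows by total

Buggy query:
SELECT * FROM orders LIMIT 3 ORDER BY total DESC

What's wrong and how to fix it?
Bug: ORDER BY cannot follow LIMIT; LIMIT is the final clause

Fix: Swap the clauses: ORDER BY first, then LIMIT

Corrected query:
SELECT * FROM orders ORDER BY total DESC LIMIT 3

Result:
id | customer | product | quantity | total 
---+----------+---------+----------+-------
1  | Eve      | Webcam  | 11       | 1093.3
6  | Eve      | Charger | 8        | 881.88
8  | Grace    | Laptop  | 10       | 734.83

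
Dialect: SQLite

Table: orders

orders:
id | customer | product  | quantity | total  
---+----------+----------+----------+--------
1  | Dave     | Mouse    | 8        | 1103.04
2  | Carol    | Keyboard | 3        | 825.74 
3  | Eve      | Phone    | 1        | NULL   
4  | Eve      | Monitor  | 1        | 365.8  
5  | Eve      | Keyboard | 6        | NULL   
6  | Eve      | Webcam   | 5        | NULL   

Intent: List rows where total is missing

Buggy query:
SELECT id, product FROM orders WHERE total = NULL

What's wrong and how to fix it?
Bug: Comparing to NULL with '=' never matches; NULL = NULL is unknown, not true

Fix: Use IS NULL to test for NULL

Corrected query:
SELECT id, product FROM orders WHERE total IS NULL

Result:
id | product 
---+---------
3  | Phone   
5  | Keyboard
6  | Webcam  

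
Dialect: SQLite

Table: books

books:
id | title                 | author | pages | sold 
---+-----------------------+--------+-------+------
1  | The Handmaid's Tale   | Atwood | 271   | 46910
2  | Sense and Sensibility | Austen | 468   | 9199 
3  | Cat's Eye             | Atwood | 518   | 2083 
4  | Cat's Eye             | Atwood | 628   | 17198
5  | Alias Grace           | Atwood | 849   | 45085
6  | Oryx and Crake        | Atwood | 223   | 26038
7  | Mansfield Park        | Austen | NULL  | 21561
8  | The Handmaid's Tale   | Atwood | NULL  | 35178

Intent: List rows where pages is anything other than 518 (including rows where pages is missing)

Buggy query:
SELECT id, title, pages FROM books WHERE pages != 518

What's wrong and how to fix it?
Bug: Inequality against NULL is unknown, not true; rows with NULL are dropped

Fix: Handle NULL separately with IS NULL alongside the inequality

Corrected query:
SELECT id, title, pages FROM books WHERE pages != 518 OR pages IS NULL

Result:
id | title                 | pages
---+-----------------------+------
1  | The Handmaid's Tale   | 271  
2  | Sense and Sensibility | 468  
4  | Cat's Eye             | 628  
5  | Alias Grace           | 849  
6  | Oryx and Crake        | 223  
7  | Mansfield Park        | NULL 
8  | The Handmaid's Tale   | NULL 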